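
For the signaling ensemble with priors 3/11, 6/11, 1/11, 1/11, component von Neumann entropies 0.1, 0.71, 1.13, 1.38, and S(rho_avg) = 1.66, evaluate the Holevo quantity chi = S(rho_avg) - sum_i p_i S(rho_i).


chi = S(rho) - sum_i p_i * S(rho_i)
Weighted entropy = 3/11 * 0.1 + 6/11 * 0.71 + 1/11 * 1.13 + 1/11 * 1.38
= 0.6427
chi = 1.66 - 0.6427
= 1.0173

1.0173


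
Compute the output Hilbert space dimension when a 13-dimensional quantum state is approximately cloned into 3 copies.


Output space = H^(tensor 3) where dim(H) = 13
dim = 13^3
= 169 (after 2 factors)
= 2197 (after 3 factors)
= 2197

2197


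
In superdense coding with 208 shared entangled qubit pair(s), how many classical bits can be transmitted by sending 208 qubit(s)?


Superdense coding allows 2 classical bits per shared entangled pair.
208 pair(s) -> 2 * 208 = 416 classical bits

416


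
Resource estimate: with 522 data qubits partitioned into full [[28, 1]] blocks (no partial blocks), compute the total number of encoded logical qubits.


Each code block uses 28 physical qubits for 1 logical qubit(s).
Number of complete blocks = floor(522 / 28) = 18
Logical qubits = 18 * 1
= 18

18


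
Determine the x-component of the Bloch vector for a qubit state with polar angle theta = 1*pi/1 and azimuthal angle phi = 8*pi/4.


theta = 3.1416, phi = 6.2832
r_x = sin(theta)*cos(phi) = 0.0000 * 1.0000
r_x = 0.0000

0.0000


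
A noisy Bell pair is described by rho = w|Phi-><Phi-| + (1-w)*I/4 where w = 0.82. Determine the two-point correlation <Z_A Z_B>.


|Phi-> = (|00> - |11>)/sqrt(2)
For the pure Bell state, <Z_A Z_B> = +1 (Bell-state Pauli correlator).
The maximally-mixed part I/4 has tr(I/4 * P tensor P) = 0 for any traceless Pauli P.
So <Z_A Z_B>_rho = w * (+1) + (1 - w) * 0
= 0.82 * (+1)
= 0.8200

0.8200


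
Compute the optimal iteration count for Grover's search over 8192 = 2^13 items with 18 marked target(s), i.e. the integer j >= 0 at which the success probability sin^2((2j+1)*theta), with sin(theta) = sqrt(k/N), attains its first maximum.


After j Grover iterations the success probability is P(j) = sin^2((2j+1)*theta), where sin(theta) = sqrt(k/N).
N = 2^13 = 8192, k = 18
sin(theta) = sqrt(k/N) = 0.046875
theta = arcsin(sqrt(k/N)) = 0.04689218313 rad
P(j) reaches its first maximum when (2j+1)*theta is as close as possible to pi/2, i.e. j = round(pi/(4*theta) - 1/2).
pi/(4*theta) - 1/2 = 16.2490
(For comparison, the common estimate pi/4 * sqrt(N/k) = 16.7552; the exact maximiser is used here.)
Optimal iterations = 16

16


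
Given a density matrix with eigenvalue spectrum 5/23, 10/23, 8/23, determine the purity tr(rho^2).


tr(rho^2) = sum of eigenvalues squared
= (5/23)^2 + (10/23)^2 + (8/23)^2
= (25 + 100 + 64) / 529
= 189/529
= 0.3573

0.3573


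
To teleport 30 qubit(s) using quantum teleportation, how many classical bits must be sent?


Quantum teleportation requires 2 classical bits per qubit teleported.
30 qubit(s) -> 2 * 30 = 60 classical bits

60


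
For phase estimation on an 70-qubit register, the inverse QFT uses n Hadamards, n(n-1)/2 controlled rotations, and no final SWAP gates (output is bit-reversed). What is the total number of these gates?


Hadamard gates: 70
Controlled rotations: n*(n-1)/2 = 70*69/2 = 2415
SWAP gates: 0 (omitted)
Total = 70 + 2415
= 2485

2485


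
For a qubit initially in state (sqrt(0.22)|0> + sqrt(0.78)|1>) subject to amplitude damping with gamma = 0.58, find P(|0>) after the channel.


For amplitude damping with parameter gamma on state sqrt(a)|0> + sqrt(b)|1>:
alpha^2 = 0.22, beta^2 = 0.78
P(|0>) = alpha^2 + gamma * beta^2
= 0.22 + 0.58 * 0.78
= 0.22 + 0.4524
= 0.6724

0.6724


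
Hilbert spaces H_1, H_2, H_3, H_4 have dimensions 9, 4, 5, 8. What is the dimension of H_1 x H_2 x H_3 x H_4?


dim(H_1 x H_2 x H_3 x H_4) = 9 * 4 * 5 * 8
= 36 * 5 * 8
= 180 * 8
= 1440

1440


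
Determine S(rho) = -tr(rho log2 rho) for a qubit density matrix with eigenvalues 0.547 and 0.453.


S = -p*log2(p) - (1-p)*log2(1-p)
p = 0.5470, 1-p = 0.4530
= -0.5470 * log2(0.5470) - 0.4530 * log2(0.4530)
= -(-0.4761) - (-0.5175)
= 0.9936

0.9936


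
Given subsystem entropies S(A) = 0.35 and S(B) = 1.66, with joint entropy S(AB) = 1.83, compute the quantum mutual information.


I(A:B) = S(A) + S(B) - S(AB)
= 0.35 + 1.66 - 1.83
= 0.1800

0.1800


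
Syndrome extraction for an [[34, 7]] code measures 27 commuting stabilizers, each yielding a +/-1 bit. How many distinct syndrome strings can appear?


Each stabilizer generator gives a binary (+1 or -1) measurement outcome.
With 27 independent generators:
Total syndromes = 2^27
= 134217728

134217728


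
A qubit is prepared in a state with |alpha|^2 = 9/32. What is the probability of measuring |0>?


|alpha|^2 = 9/32 = 0.2812
|beta|^2 = 1 - 9/32 = 23/32 = 0.7188
P(|0>) = |alpha|^2 = 0.2812

0.2812


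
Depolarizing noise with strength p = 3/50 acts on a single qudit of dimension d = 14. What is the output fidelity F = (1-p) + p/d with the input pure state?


F = (1-p) + p/d
= (1 - 0.0600) + 0.0600/14
= 0.9400 + 0.0043
= 0.9443

0.9443


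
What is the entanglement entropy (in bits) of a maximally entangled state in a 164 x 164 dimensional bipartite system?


For a maximally entangled state in d x d:
S = log2(d) = log2(164)
= 7.3576

7.3576


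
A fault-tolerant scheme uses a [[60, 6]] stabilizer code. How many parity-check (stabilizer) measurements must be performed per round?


For an [[n,k]] stabilizer code:
Number of stabilizer generators = n - k
= 60 - 6
= 54

54


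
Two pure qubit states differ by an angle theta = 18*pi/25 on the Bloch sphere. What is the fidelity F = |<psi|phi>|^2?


For states separated by angle theta on Bloch sphere:
F = cos^2(theta/2)
theta = 18*pi/25 = 2.2619
theta/2 = 1.1310
cos(theta/2) = 0.4258
F = 0.1813

0.1813


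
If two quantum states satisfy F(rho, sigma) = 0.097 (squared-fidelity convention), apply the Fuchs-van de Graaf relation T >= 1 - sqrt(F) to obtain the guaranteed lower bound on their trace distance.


Fuchs-van de Graaf (squared-fidelity convention): 1 - sqrt(F) <= T <= sqrt(1 - F).
Lower bound: T >= 1 - sqrt(F)
sqrt(F) = sqrt(0.097) = 0.3114
T >= 1 - 0.3114
T >= 0.6886

0.6886


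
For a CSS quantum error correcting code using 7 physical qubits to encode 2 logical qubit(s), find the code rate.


Code rate R = k/n
= 2/7
= 0.2857

0.2857


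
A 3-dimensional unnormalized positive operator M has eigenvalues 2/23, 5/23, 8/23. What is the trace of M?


tr(M) = sum of eigenvalues
= 2/23 + 5/23 + 8/23
= 15/23
= 0.6522

0.6522


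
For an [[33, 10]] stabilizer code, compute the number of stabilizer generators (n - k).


For an [[n,k]] stabilizer code:
Number of stabilizer generators = n - k
= 33 - 10
= 23

23


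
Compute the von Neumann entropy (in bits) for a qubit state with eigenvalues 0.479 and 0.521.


S = -p*log2(p) - (1-p)*log2(1-p)
p = 0.4790, 1-p = 0.5210
= -0.4790 * log2(0.4790) - 0.5210 * log2(0.5210)
= -(-0.5087) - (-0.4901)
= 0.9987

0.9987


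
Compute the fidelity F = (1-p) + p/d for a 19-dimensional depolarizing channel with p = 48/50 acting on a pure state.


F = (1-p) + p/d
= (1 - 0.9600) + 0.9600/19
= 0.0400 + 0.0505
= 0.0905

0.0905


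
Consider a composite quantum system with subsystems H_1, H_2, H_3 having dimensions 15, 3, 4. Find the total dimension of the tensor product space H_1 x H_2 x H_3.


dim(H_1 x H_2 x H_3) = 15 * 3 * 4
= 45 * 4
= 180

180


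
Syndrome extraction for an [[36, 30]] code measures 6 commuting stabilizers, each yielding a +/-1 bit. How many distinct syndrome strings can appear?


Each stabilizer generator gives a binary (+1 or -1) measurement outcome.
With 6 independent generators:
Total syndromes = 2^6
= 64

64


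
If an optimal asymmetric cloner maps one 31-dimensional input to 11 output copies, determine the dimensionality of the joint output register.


Output space = H^(tensor 11) where dim(H) = 31
dim = 31^11
= 961 (after 2 factors)
= 29791 (after 3 factors)
= 923521 (after 4 factors)
= 28629151 (after 5 factors)
= 887503681 (after 6 factors)
= 27512614111 (after 7 factors)
= 852891037441 (after 8 factors)
= 26439622160671 (after 9 factors)
= 819628286980801 (after 10 factors)
= 25408476896404831 (after 11 factors)
= 25408476896404831

25408476896404831


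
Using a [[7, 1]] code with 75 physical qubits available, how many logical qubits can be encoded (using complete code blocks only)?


Each code block uses 7 physical qubits for 1 logical qubit(s).
Number of complete blocks = floor(75 / 7) = 10
Logical qubits = 10 * 1
= 10

10


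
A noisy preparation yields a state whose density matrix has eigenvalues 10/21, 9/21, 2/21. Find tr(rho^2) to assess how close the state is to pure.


tr(rho^2) = sum of eigenvalues squared
= (10/21)^2 + (9/21)^2 + (2/21)^2
= (100 + 81 + 4) / 441
= 185/441
= 0.4195

0.4195


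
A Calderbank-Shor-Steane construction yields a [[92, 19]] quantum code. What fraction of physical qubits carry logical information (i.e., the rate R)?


Code rate R = k/n
= 19/92
= 0.2065

0.2065


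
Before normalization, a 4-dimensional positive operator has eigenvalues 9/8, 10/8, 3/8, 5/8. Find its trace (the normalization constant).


tr(M) = sum of eigenvalues
= 9/8 + 10/8 + 3/8 + 5/8
= 27/8
= 3.3750

3.3750


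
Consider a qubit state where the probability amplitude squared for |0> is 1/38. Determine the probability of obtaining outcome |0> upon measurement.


|alpha|^2 = 1/38 = 0.0263
|beta|^2 = 1 - 1/38 = 37/38 = 0.9737
P(|0>) = |alpha|^2 = 0.0263

0.0263


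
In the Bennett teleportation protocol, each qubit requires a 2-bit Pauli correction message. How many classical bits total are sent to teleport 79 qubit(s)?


Quantum teleportation requires 2 classical bits per qubit teleported.
79 qubit(s) -> 2 * 79 = 158 classical bits

158


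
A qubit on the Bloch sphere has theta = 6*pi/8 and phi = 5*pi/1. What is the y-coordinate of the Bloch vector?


theta = 2.3562, phi = 15.7080
r_y = sin(theta)*sin(phi) = 0.7071 * 0.0000
r_y = 0.0000

0.0000


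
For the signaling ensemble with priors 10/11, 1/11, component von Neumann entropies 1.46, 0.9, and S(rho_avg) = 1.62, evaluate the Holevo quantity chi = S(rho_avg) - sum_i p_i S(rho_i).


chi = S(rho) - sum_i p_i * S(rho_i)
Weighted entropy = 10/11 * 1.46 + 1/11 * 0.9
= 1.4091
chi = 1.62 - 1.4091
= 0.2109

0.2109


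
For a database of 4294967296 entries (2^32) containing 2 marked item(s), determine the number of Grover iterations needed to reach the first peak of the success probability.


After j Grover iterations the success probability is P(j) = sin^2((2j+1)*theta), where sin(theta) = sqrt(k/N).
N = 2^32 = 4294967296, k = 2
sin(theta) = sqrt(k/N) = 2.157918644e-05
theta = arcsin(sqrt(k/N)) = 2.157918644e-05 rad
P(j) reaches its first maximum when (2j+1)*theta is as close as possible to pi/2, i.e. j = round(pi/(4*theta) - 1/2).
pi/(4*theta) - 1/2 = 36395.5970
(For comparison, the common estimate pi/4 * sqrt(N/k) = 36396.0970; the exact maximiser is used here.)
Optimal iterations = 36396

36396


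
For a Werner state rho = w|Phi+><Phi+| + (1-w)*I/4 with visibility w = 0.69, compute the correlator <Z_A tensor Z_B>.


|Phi+> = (|00> + |11>)/sqrt(2)
For the pure Bell state, <Z_A Z_B> = +1 (Bell-state Pauli correlator).
The maximally-mixed part I/4 has tr(I/4 * P tensor P) = 0 for any traceless Pauli P.
So <Z_A Z_B>_rho = w * (+1) + (1 - w) * 0
= 0.69 * (+1)
= 0.6900

0.6900


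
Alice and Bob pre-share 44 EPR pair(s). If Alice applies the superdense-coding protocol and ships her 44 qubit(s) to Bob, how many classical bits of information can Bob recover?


Superdense coding allows 2 classical bits per shared entangled pair.
44 pair(s) -> 2 * 44 = 88 classical bits

88


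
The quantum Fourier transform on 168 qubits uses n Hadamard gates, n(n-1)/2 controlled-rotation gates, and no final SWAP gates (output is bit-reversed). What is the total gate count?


Hadamard gates: 168
Controlled rotations: n*(n-1)/2 = 168*167/2 = 14028
SWAP gates: 0 (omitted)
Total = 168 + 14028
= 14196

14196


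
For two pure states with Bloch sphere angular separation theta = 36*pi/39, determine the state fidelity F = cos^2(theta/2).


For states separated by angle theta on Bloch sphere:
F = cos^2(theta/2)
theta = 36*pi/39 = 2.8999
theta/2 = 1.4500
cos(theta/2) = 0.1205
F = 0.0145

0.0145


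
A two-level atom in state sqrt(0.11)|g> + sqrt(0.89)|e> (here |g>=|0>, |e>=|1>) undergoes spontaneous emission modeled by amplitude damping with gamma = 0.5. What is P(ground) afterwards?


For amplitude damping with parameter gamma on state sqrt(a)|0> + sqrt(b)|1>:
alpha^2 = 0.11, beta^2 = 0.89
P(|0>) = alpha^2 + gamma * beta^2
= 0.11 + 0.5 * 0.89
= 0.11 + 0.4450
= 0.5550

0.5550


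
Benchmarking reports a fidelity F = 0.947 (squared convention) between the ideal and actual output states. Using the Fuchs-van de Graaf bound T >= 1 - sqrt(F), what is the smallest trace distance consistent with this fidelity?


Fuchs-van de Graaf (squared-fidelity convention): 1 - sqrt(F) <= T <= sqrt(1 - F).
Lower bound: T >= 1 - sqrt(F)
sqrt(F) = sqrt(0.947) = 0.9731
T >= 1 - 0.9731
T >= 0.0269

0.0269


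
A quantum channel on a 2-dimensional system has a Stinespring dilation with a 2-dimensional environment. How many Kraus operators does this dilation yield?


Tracing out the environment in an orthonormal basis {|i>_E} gives Kraus operators K_i = <i|_E U |0>_E.
Number of Kraus operators = dim(H_env) = d_env
= 2

2


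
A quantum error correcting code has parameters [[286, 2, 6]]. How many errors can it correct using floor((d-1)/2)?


Code parameters: [[286, 2, 6]], distance d = 6.
Number of correctable errors = floor((d-1)/2)
= floor((6 - 1)/2)
= floor(5/2)
= 2

2


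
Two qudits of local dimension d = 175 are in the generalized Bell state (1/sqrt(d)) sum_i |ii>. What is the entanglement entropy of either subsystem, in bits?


For a maximally entangled state in d x d:
S = log2(d) = log2(175)
= 7.4512

7.4512


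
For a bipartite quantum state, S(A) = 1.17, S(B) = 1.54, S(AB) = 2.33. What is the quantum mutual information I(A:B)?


I(A:B) = S(A) + S(B) - S(AB)
= 1.17 + 1.54 - 2.33
= 0.3800

0.3800


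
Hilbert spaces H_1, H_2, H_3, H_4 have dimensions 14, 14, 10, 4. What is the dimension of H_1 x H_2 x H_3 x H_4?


dim(H_1 x H_2 x H_3 x H_4) = 14 * 14 * 10 * 4
= 196 * 10 * 4
= 1960 * 4
= 7840

7840


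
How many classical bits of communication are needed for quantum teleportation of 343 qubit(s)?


Quantum teleportation requires 2 classical bits per qubit teleported.
343 qubit(s) -> 2 * 343 = 686 classical bits

686


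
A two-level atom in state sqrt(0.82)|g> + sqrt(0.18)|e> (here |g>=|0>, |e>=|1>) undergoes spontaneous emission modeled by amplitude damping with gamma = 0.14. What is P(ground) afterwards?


For amplitude damping with parameter gamma on state sqrt(a)|0> + sqrt(b)|1>:
alpha^2 = 0.82, beta^2 = 0.18
P(|0>) = alpha^2 + gamma * beta^2
= 0.82 + 0.14 * 0.18
= 0.82 + 0.0252
= 0.8452

0.8452


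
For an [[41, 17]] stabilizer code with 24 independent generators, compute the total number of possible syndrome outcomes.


Each stabilizer generator gives a binary (+1 or -1) measurement outcome.
With 24 independent generators:
Total syndromes = 2^24
= 16777216

16777216


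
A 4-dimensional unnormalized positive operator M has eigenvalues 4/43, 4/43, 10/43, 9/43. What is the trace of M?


tr(M) = sum of eigenvalues
= 4/43 + 4/43 + 10/43 + 9/43
= 27/43
= 0.6279

0.6279


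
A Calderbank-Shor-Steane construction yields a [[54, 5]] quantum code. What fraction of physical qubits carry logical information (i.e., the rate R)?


Code rate R = k/n
= 5/54
= 0.0926

0.0926


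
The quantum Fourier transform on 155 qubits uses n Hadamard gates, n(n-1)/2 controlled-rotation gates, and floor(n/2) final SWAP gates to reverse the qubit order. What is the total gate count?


Hadamard gates: 155
Controlled rotations: n*(n-1)/2 = 155*154/2 = 11935
SWAP gates: floor(n/2) = floor(155/2) = 77
Total = 155 + 11935 + 77
= 12167

12167


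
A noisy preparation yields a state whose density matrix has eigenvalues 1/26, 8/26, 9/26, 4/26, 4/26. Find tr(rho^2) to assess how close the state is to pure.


tr(rho^2) = sum of eigenvalues squared
= (1/26)^2 + (8/26)^2 + (9/26)^2 + (4/26)^2 + (4/26)^2
= (1 + 64 + 81 + 16 + 16) / 676
= 178/676
= 0.2633

0.2633


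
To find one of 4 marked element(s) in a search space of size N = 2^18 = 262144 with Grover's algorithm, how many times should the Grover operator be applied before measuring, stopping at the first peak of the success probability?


After j Grover iterations the success probability is P(j) = sin^2((2j+1)*theta), where sin(theta) = sqrt(k/N).
N = 2^18 = 262144, k = 4
sin(theta) = sqrt(k/N) = 0.00390625
theta = arcsin(sqrt(k/N)) = 0.003906259934 rad
P(j) reaches its first maximum when (2j+1)*theta is as close as possible to pi/2, i.e. j = round(pi/(4*theta) - 1/2).
pi/(4*theta) - 1/2 = 200.5614
(For comparison, the common estimate pi/4 * sqrt(N/k) = 201.0619; the exact maximiser is used here.)
Optimal iterations = 201

201


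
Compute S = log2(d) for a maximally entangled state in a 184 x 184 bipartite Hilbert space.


For a maximally entangled state in d x d:
S = log2(d) = log2(184)
= 7.5236

7.5236


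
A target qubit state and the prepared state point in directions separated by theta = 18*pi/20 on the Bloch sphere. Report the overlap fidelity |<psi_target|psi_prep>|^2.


For states separated by angle theta on Bloch sphere:
F = cos^2(theta/2)
theta = 18*pi/20 = 2.8274
theta/2 = 1.4137
cos(theta/2) = 0.1564
F = 0.0245

0.0245


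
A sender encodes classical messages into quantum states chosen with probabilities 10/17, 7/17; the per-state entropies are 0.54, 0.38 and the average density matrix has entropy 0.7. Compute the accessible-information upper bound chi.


chi = S(rho) - sum_i p_i * S(rho_i)
Weighted entropy = 10/17 * 0.54 + 7/17 * 0.38
= 0.4741
chi = 0.7 - 0.4741
= 0.2259

0.2259


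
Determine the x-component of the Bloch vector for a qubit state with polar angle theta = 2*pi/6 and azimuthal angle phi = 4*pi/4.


theta = 1.0472, phi = 3.1416
r_x = sin(theta)*cos(phi) = 0.8660 * -1.0000
r_x = -0.8660

-0.8660


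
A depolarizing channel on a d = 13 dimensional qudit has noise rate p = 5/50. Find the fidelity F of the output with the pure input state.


F = (1-p) + p/d
= (1 - 0.1000) + 0.1000/13
= 0.9000 + 0.0077
= 0.9077

0.9077


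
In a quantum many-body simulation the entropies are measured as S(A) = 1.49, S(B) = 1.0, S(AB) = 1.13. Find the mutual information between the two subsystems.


I(A:B) = S(A) + S(B) - S(AB)
= 1.49 + 1.0 - 1.13
= 1.3600

1.3600


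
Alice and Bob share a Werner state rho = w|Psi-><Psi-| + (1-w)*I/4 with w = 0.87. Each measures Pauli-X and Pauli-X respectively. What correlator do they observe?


|Psi-> = (|01> - |10>)/sqrt(2)
For the pure Bell state, <X_A X_B> = -1 (Bell-state Pauli correlator).
The maximally-mixed part I/4 has tr(I/4 * P tensor P) = 0 for any traceless Pauli P.
So <X_A X_B>_rho = w * (-1) + (1 - w) * 0
= 0.87 * (-1)
= -0.8700

-0.8700


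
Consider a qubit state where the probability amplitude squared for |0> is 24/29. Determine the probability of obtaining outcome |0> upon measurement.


|alpha|^2 = 24/29 = 0.8276
|beta|^2 = 1 - 24/29 = 5/29 = 0.1724
P(|0>) = |alpha|^2 = 0.8276

0.8276


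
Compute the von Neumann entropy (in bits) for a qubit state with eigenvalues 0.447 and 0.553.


S = -p*log2(p) - (1-p)*log2(1-p)
p = 0.4470, 1-p = 0.5530
= -0.4470 * log2(0.4470) - 0.5530 * log2(0.5530)
= -(-0.5193) - (-0.4726)
= 0.9919

0.9919


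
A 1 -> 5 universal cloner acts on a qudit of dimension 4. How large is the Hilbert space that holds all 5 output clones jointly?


Output space = H^(tensor 5) where dim(H) = 4
dim = 4^5
= 16 (after 2 factors)
= 64 (after 3 factors)
= 256 (after 4 factors)
= 1024 (after 5 factors)
= 1024

1024


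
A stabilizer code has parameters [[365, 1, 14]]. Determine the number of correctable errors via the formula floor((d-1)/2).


Code parameters: [[365, 1, 14]], distance d = 14.
Number of correctable errors = floor((d-1)/2)
= floor((14 - 1)/2)
= floor(13/2)
= 6

6


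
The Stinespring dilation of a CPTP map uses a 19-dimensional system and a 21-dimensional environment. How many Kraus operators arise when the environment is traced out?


Tracing out the environment in an orthonormal basis {|i>_E} gives Kraus operators K_i = <i|_E U |0>_E.
Number of Kraus operators = dim(H_env) = d_env
= 21

21


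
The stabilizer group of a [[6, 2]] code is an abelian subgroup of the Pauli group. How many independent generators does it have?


For an [[n,k]] stabilizer code:
Number of stabilizer generators = n - k
= 6 - 2
= 4

4


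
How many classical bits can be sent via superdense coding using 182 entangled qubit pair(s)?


Superdense coding allows 2 classical bits per shared entangled pair.
182 pair(s) -> 2 * 182 = 364 classical bits

364


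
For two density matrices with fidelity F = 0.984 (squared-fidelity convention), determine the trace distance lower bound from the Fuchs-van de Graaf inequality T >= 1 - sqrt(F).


Fuchs-van de Graaf (squared-fidelity convention): 1 - sqrt(F) <= T <= sqrt(1 - F).
Lower bound: T >= 1 - sqrt(F)
sqrt(F) = sqrt(0.984) = 0.9920
T >= 1 - 0.9920
T >= 0.0080

0.0080


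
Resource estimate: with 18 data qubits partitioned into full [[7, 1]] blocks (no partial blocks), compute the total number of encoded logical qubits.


Each code block uses 7 physical qubits for 1 logical qubit(s).
Number of complete blocks = floor(18 / 7) = 2
Logical qubits = 2 * 1
= 2

2


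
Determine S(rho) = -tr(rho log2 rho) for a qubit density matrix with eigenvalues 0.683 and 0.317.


S = -p*log2(p) - (1-p)*log2(1-p)
p = 0.6830, 1-p = 0.3170
= -0.6830 * log2(0.6830) - 0.3170 * log2(0.3170)
= -(-0.3757) - (-0.5254)
= 0.9011

0.9011


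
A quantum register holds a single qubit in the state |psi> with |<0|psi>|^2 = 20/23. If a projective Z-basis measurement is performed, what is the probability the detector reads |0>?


|alpha|^2 = 20/23 = 0.8696
|beta|^2 = 1 - 20/23 = 3/23 = 0.1304
P(|0>) = |alpha|^2 = 0.8696

0.8696


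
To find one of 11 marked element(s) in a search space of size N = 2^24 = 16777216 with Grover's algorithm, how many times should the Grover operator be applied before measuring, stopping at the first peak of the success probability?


After j Grover iterations the success probability is P(j) = sin^2((2j+1)*theta), where sin(theta) = sqrt(k/N).
N = 2^24 = 16777216, k = 11
sin(theta) = sqrt(k/N) = 0.0008097228492
theta = arcsin(sqrt(k/N)) = 0.0008097229377 rad
P(j) reaches its first maximum when (2j+1)*theta is as close as possible to pi/2, i.e. j = round(pi/(4*theta) - 1/2).
pi/(4*theta) - 1/2 = 969.4591
(For comparison, the common estimate pi/4 * sqrt(N/k) = 969.9592; the exact maximiser is used here.)
Optimal iterations = 969

969


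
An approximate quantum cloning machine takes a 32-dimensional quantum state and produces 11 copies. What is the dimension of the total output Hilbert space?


Output space = H^(tensor 11) where dim(H) = 32
dim = 32^11
= 1024 (after 2 factors)
= 32768 (after 3 factors)
= 1048576 (after 4 factors)
= 33554432 (after 5 factors)
= 1073741824 (after 6 factors)
= 34359738368 (after 7 factors)
= 1099511627776 (after 8 factors)
= 35184372088832 (after 9 factors)
= 1125899906842624 (after 10 factors)
= 36028797018963968 (after 11 factors)
= 36028797018963968

36028797018963968


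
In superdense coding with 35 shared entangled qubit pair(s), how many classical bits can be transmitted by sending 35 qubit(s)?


Superdense coding allows 2 classical bits per shared entangled pair.
35 pair(s) -> 2 * 35 = 70 classical bits

70


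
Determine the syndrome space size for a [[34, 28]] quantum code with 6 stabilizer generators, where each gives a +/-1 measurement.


Each stabilizer generator gives a binary (+1 or -1) measurement outcome.
With 6 independent generators:
Total syndromes = 2^6
= 64

64


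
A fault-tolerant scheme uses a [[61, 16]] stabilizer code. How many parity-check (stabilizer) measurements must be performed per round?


For an [[n,k]] stabilizer code:
Number of stabilizer generators = n - k
= 61 - 16
= 45

45


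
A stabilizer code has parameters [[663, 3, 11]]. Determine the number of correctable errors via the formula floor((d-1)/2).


Code parameters: [[663, 3, 11]], distance d = 11.
Number of correctable errors = floor((d-1)/2)
= floor((11 - 1)/2)
= floor(10/2)
= 5

5


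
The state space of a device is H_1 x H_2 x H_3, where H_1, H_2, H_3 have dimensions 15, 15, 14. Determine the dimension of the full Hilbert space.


dim(H_1 x H_2 x H_3) = 15 * 15 * 14
= 225 * 14
= 3150

3150


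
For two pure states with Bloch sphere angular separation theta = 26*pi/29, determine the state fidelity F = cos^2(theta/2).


For states separated by angle theta on Bloch sphere:
F = cos^2(theta/2)
theta = 26*pi/29 = 2.8166
theta/2 = 1.4083
cos(theta/2) = 0.1618
F = 0.0262

0.0262


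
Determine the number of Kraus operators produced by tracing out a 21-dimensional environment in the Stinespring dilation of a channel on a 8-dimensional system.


Tracing out the environment in an orthonormal basis {|i>_E} gives Kraus operators K_i = <i|_E U |0>_E.
Number of Kraus operators = dim(H_env) = d_env
= 21

21


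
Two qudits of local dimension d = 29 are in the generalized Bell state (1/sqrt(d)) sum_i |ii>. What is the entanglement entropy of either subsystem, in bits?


For a maximally entangled state in d x d:
S = log2(d) = log2(29)
= 4.8580

4.8580


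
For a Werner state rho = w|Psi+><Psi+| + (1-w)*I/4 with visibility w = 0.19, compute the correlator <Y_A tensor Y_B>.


|Psi+> = (|01> + |10>)/sqrt(2)
For the pure Bell state, <Y_A Y_B> = +1 (Bell-state Pauli correlator).
The maximally-mixed part I/4 has tr(I/4 * P tensor P) = 0 for any traceless Pauli P.
So <Y_A Y_B>_rho = w * (+1) + (1 - w) * 0
= 0.19 * (+1)
= 0.1900

0.1900


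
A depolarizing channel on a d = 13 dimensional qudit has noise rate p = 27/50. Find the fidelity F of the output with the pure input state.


F = (1-p) + p/d
= (1 - 0.5400) + 0.5400/13
= 0.4600 + 0.0415
= 0.5015

0.5015


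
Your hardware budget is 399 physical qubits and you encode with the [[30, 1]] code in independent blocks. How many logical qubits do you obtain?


Each code block uses 30 physical qubits for 1 logical qubit(s).
Number of complete blocks = floor(399 / 30) = 13
Logical qubits = 13 * 1
= 13

13


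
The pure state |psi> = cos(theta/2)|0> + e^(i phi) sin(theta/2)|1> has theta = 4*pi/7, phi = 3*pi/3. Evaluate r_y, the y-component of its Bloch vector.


theta = 1.7952, phi = 3.1416
r_y = sin(theta)*sin(phi) = 0.9749 * 0.0000
r_y = 0.0000

0.0000


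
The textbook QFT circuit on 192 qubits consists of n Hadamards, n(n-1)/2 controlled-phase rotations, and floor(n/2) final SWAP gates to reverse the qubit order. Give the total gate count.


Hadamard gates: 192
Controlled rotations: n*(n-1)/2 = 192*191/2 = 18336
SWAP gates: floor(n/2) = floor(192/2) = 96
Total = 192 + 18336 + 96
= 18624

18624


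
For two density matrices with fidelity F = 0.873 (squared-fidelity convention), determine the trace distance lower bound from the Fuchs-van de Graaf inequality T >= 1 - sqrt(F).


Fuchs-van de Graaf (squared-fidelity convention): 1 - sqrt(F) <= T <= sqrt(1 - F).
Lower bound: T >= 1 - sqrt(F)
sqrt(F) = sqrt(0.873) = 0.9343
T >= 1 - 0.9343
T >= 0.0657

0.0657


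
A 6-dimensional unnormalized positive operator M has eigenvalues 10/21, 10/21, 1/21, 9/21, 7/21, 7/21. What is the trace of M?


tr(M) = sum of eigenvalues
= 10/21 + 10/21 + 1/21 + 9/21 + 7/21 + 7/21
= 44/21
= 2.0952

2.0952


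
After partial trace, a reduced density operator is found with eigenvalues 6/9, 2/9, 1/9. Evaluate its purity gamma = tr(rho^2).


tr(rho^2) = sum of eigenvalues squared
= (6/9)^2 + (2/9)^2 + (1/9)^2
= (36 + 4 + 1) / 81
= 41/81
= 0.5062

0.5062


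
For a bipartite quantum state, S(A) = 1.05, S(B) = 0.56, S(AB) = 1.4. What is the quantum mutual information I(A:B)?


I(A:B) = S(A) + S(B) - S(AB)
= 1.05 + 0.56 - 1.4
= 0.2100

0.2100


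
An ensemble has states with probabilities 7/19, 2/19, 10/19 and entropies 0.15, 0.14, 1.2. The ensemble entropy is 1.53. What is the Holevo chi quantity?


chi = S(rho) - sum_i p_i * S(rho_i)
Weighted entropy = 7/19 * 0.15 + 2/19 * 0.14 + 10/19 * 1.2
= 0.7016
chi = 1.53 - 0.7016
= 0.8284

0.8284


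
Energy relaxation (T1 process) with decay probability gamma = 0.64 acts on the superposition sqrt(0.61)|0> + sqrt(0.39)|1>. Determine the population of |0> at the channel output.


For amplitude damping with parameter gamma on state sqrt(a)|0> + sqrt(b)|1>:
alpha^2 = 0.61, beta^2 = 0.39
P(|0>) = alpha^2 + gamma * beta^2
= 0.61 + 0.64 * 0.39
= 0.61 + 0.2496
= 0.8596

0.8596


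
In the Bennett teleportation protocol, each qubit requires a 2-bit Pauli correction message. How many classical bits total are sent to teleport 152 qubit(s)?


Quantum teleportation requires 2 classical bits per qubit teleported.
152 qubit(s) -> 2 * 152 = 304 classical bits

304


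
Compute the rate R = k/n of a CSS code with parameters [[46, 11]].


Code rate R = k/n
= 11/46
= 0.2391

0.2391


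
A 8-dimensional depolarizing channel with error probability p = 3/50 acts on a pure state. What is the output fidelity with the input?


F = (1-p) + p/d
= (1 - 0.0600) + 0.0600/8
= 0.9400 + 0.0075
= 0.9475

0.9475


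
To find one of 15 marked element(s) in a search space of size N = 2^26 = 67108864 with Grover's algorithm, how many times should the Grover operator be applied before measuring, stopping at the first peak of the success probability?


After j Grover iterations the success probability is P(j) = sin^2((2j+1)*theta), where sin(theta) = sqrt(k/N).
N = 2^26 = 67108864, k = 15
sin(theta) = sqrt(k/N) = 0.0004727762874
theta = arcsin(sqrt(k/N)) = 0.000472776305 rad
P(j) reaches its first maximum when (2j+1)*theta is as close as possible to pi/2, i.e. j = round(pi/(4*theta) - 1/2).
pi/(4*theta) - 1/2 = 1660.7469
(For comparison, the common estimate pi/4 * sqrt(N/k) = 1661.2469; the exact maximiser is used here.)
Optimal iterations = 1661

1661


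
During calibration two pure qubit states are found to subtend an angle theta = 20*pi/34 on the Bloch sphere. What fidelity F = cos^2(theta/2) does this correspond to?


For states separated by angle theta on Bloch sphere:
F = cos^2(theta/2)
theta = 20*pi/34 = 1.8480
theta/2 = 0.9240
cos(theta/2) = 0.6026
F = 0.3632

0.3632


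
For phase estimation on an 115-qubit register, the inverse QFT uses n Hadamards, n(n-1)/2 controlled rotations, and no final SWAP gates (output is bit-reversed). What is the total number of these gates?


Hadamard gates: 115
Controlled rotations: n*(n-1)/2 = 115*114/2 = 6555
SWAP gates: 0 (omitted)
Total = 115 + 6555
= 6670

6670


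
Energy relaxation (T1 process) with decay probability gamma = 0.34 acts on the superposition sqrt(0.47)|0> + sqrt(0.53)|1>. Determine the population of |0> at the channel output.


For amplitude damping with parameter gamma on state sqrt(a)|0> + sqrt(b)|1>:
alpha^2 = 0.47, beta^2 = 0.53
P(|0>) = alpha^2 + gamma * beta^2
= 0.47 + 0.34 * 0.53
= 0.47 + 0.1802
= 0.6502

0.6502


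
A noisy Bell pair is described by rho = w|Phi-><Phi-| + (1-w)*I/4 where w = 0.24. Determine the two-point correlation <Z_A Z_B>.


|Phi-> = (|00> - |11>)/sqrt(2)
For the pure Bell state, <Z_A Z_B> = +1 (Bell-state Pauli correlator).
The maximally-mixed part I/4 has tr(I/4 * P tensor P) = 0 for any traceless Pauli P.
So <Z_A Z_B>_rho = w * (+1) + (1 - w) * 0
= 0.24 * (+1)
= 0.2400

0.2400


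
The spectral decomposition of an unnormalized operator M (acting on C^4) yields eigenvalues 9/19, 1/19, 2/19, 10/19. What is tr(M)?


tr(M) = sum of eigenvalues
= 9/19 + 1/19 + 2/19 + 10/19
= 22/19
= 1.1579

1.1579


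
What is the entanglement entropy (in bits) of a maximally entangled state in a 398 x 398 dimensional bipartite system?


For a maximally entangled state in d x d:
S = log2(d) = log2(398)
= 8.6366

8.6366


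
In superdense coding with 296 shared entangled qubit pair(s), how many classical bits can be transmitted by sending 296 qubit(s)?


Superdense coding allows 2 classical bits per shared entangled pair.
296 pair(s) -> 2 * 296 = 592 classical bits

592


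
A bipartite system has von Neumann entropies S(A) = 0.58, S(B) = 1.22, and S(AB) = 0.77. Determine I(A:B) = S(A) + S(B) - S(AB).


I(A:B) = S(A) + S(B) - S(AB)
= 0.58 + 1.22 - 0.77
= 1.0300

1.0300


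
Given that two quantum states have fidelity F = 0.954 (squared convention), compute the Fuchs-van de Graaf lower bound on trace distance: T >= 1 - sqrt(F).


Fuchs-van de Graaf (squared-fidelity convention): 1 - sqrt(F) <= T <= sqrt(1 - F).
Lower bound: T >= 1 - sqrt(F)
sqrt(F) = sqrt(0.954) = 0.9767
T >= 1 - 0.9767
T >= 0.0233

0.0233


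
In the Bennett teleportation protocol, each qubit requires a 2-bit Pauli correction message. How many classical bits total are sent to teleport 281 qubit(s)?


Quantum teleportation requires 2 classical bits per qubit teleported.
281 qubit(s) -> 2 * 281 = 562 classical bits

562


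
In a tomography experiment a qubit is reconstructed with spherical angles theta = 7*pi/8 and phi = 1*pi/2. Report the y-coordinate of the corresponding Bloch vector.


theta = 2.7489, phi = 1.5708
r_y = sin(theta)*sin(phi) = 0.3827 * 1.0000
r_y = 0.3827

0.3827


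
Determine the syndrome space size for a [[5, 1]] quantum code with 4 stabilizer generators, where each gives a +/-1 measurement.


Each stabilizer generator gives a binary (+1 or -1) measurement outcome.
With 4 independent generators:
Total syndromes = 2^4
= 16

16


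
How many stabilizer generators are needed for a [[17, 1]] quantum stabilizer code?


For an [[n,k]] stabilizer code:
Number of stabilizer generators = n - k
= 17 - 1
= 16

16


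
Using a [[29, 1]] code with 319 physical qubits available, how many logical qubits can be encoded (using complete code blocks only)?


Each code block uses 29 physical qubits for 1 logical qubit(s).
Number of complete blocks = floor(319 / 29) = 11
Logical qubits = 11 * 1
= 11

11


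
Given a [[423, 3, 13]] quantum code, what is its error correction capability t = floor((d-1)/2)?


Code parameters: [[423, 3, 13]], distance d = 13.
Number of correctable errors = floor((d-1)/2)
= floor((13 - 1)/2)
= floor(12/2)
= 6

6


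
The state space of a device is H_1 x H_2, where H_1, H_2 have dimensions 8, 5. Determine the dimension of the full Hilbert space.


dim(H_1 x H_2) = 8 * 5
= 40

40


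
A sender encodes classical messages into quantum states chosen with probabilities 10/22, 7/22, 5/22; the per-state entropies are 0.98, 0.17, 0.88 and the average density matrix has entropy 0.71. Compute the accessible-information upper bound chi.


chi = S(rho) - sum_i p_i * S(rho_i)
Weighted entropy = 10/22 * 0.98 + 7/22 * 0.17 + 5/22 * 0.88
= 0.6995
chi = 0.71 - 0.6995
= 0.0105

0.0105


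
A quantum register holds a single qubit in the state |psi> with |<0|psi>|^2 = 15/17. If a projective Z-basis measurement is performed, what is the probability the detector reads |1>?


|alpha|^2 = 15/17 = 0.8824
|beta|^2 = 1 - 15/17 = 2/17 = 0.1176
P(|1>) = |beta|^2 = 0.1176

0.1176


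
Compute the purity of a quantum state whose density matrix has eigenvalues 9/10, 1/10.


tr(rho^2) = sum of eigenvalues squared
= (9/10)^2 + (1/10)^2
= (81 + 1) / 100
= 82/100
= 0.8200

0.8200


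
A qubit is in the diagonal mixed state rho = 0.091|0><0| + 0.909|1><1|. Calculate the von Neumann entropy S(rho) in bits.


S = -p*log2(p) - (1-p)*log2(1-p)
p = 0.0910, 1-p = 0.9090
= -0.0910 * log2(0.0910) - 0.9090 * log2(0.9090)
= -(-0.3147) - (-0.1251)
= 0.4398

0.4398


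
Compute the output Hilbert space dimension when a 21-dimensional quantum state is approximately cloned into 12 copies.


Output space = H^(tensor 12) where dim(H) = 21
dim = 21^12
= 441 (after 2 factors)
= 9261 (after 3 factors)
= 194481 (after 4 factors)
= 4084101 (after 5 factors)
= 85766121 (after 6 factors)
= 1801088541 (after 7 factors)
= 37822859361 (after 8 factors)
= 794280046581 (after 9 factors)
= 16679880978201 (after 10 factors)
= 350277500542221 (after 11 factors)
= 7355827511386641 (after 12 factors)
= 7355827511386641

7355827511386641


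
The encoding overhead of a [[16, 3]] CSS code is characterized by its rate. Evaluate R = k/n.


Code rate R = k/n
= 3/16
= 0.1875

0.1875


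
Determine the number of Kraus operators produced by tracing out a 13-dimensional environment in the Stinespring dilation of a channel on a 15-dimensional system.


Tracing out the environment in an orthonormal basis {|i>_E} gives Kraus operators K_i = <i|_E U |0>_E.
Number of Kraus operators = dim(H_env) = d_env
= 13

13


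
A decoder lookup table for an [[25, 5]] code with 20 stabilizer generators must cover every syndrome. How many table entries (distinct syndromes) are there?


Each stabilizer generator gives a binary (+1 or -1) measurement outcome.
With 20 independent generators:
Total syndromes = 2^20
= 1048576

1048576


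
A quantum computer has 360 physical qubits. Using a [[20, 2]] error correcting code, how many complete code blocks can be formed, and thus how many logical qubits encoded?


Each code block uses 20 physical qubits for 2 logical qubit(s).
Number of complete blocks = floor(360 / 20) = 18
Logical qubits = 18 * 2
= 36

36


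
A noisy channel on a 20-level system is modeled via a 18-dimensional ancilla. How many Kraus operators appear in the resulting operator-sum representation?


Tracing out the environment in an orthonormal basis {|i>_E} gives Kraus operators K_i = <i|_E U |0>_E.
Number of Kraus operators = dim(H_env) = d_env
= 18

18


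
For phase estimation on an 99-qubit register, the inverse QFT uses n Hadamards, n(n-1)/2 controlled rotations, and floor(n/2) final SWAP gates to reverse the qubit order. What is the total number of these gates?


Hadamard gates: 99
Controlled rotations: n*(n-1)/2 = 99*98/2 = 4851
SWAP gates: floor(n/2) = floor(99/2) = 49
Total = 99 + 4851 + 49
= 4999

4999


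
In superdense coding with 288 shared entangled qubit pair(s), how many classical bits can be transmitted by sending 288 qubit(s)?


Superdense coding allows 2 classical bits per shared entangled pair.
288 pair(s) -> 2 * 288 = 576 classical bits

576


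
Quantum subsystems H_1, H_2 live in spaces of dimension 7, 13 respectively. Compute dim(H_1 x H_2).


dim(H_1 x H_2) = 7 * 13
= 91

91


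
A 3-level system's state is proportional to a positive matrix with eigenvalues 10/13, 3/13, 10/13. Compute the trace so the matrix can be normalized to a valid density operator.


tr(M) = sum of eigenvalues
= 10/13 + 3/13 + 10/13
= 23/13
= 1.7692

1.7692


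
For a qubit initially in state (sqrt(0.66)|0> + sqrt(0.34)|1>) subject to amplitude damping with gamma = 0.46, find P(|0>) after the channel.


For amplitude damping with parameter gamma on state sqrt(a)|0> + sqrt(b)|1>:
alpha^2 = 0.66, beta^2 = 0.34
P(|0>) = alpha^2 + gamma * beta^2
= 0.66 + 0.46 * 0.34
= 0.66 + 0.1564
= 0.8164

0.8164


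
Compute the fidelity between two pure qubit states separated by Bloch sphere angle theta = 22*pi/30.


For states separated by angle theta on Bloch sphere:
F = cos^2(theta/2)
theta = 22*pi/30 = 2.3038
theta/2 = 1.1519
cos(theta/2) = 0.4067
F = 0.1654

0.1654


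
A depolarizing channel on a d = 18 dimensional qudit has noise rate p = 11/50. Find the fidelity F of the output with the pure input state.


F = (1-p) + p/d
= (1 - 0.2200) + 0.2200/18
= 0.7800 + 0.0122
= 0.7922

0.7922
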